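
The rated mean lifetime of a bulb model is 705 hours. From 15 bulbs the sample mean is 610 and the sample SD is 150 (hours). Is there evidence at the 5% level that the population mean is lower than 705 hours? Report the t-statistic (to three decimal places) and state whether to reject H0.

t = -2.453; reject H0

H0: μ = 705; H1: μ < 705 (one-sample t-test, left-tailed).
t = (x̄ − μ₀)/(s/√n) = (610 − 705)/(150/√15) = -2.453
df = n − 1 = 14
p-value = P(T ≤ -2.453) ≈ 0.0139
Since p ≈ 0.0139 < α = 0.05, reject H0; the evidence is statistically significant.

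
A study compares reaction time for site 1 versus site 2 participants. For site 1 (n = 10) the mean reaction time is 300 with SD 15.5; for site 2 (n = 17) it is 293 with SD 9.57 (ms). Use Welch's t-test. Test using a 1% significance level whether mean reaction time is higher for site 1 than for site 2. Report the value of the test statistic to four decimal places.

1.2907

Let group 1 = site 1, group 2 = site 2. H0: μ_1 = μ_2; H1: μ_1 > μ_2 (Welch's two-sample t-test, right-tailed).
t = (x̄_1 − x̄_2)/√(s_1²/n_1 + s_2²/n_2) = (300 − 293)/√(15.5²/10 + 9.57²/17) = 1.2907
Welch–Satterthwaite df ≈ 13.12
p-value = P(T ≥ 1.2907) ≈ 0.110
Since p ≈ 0.110 > α = 0.01, fail to reject H0; the data do not provide sufficient evidence against H0.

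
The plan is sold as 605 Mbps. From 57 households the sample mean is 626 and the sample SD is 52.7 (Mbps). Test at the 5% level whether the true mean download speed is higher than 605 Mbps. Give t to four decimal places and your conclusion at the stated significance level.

H0: μ = 605; H1: μ > 605 (one-sample t-test, right-tailed).
t = (x̄ − μ₀)/(s/√n) = (626 − 605)/(52.7/√57) = 3.0085
df = n − 1 = 56
p-value = P(T ≥ 3.0085) ≈ 0.002
Since p ≈ 0.002 < α = 0.05, reject H0; the data support H1.

t = 3.0085; reject H0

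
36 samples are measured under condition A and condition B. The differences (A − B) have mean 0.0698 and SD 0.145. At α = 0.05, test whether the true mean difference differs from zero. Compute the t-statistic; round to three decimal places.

2.888

H0: μ_d = 0; H1: μ_d ≠ 0 (paired t-test on the differences, two-sided).
t = d̄/(s_d/√n) = 0.0698/(0.145/√36) = 2.888
df = n − 1 = 35
Two-sided p-value ≈ 0.0066
Since p ≈ 0.0066 < α = 0.05, reject H0; the evidence is statistically significant.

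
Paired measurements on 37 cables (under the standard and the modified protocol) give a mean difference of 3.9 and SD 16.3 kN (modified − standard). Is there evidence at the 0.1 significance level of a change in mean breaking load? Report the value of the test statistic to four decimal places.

1.4554

H0: μ_d = 0; H1: μ_d ≠ 0 (paired t-test on the differences, two-sided).
t = d̄/(s_d/√n) = 3.9/(16.3/√37) = 1.4554
df = n − 1 = 36
Two-sided p-value ≈ 0.1542
Since p ≈ 0.1542 > α = 0.1, fail to reject H0; the data do not provide sufficient evidence against H0.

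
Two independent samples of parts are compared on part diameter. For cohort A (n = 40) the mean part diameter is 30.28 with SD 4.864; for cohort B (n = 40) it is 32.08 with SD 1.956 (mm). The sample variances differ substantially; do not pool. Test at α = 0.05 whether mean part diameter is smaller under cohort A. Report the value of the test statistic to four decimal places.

-2.1715

Let group 1 = cohort A, group 2 = cohort B. H0: μ_1 = μ_2; H1: μ_1 < μ_2 (Welch's two-sample t-test, left-tailed).
t = (x̄_1 − x̄_2)/√(s_1²/n_1 + s_2²/n_2) = (30.28 − 32.08)/√(4.864²/40 + 1.956²/40) = -2.1715
Welch–Satterthwaite df ≈ 51.29
p-value = P(T ≤ -2.1715) ≈ 0.0173
Since p ≈ 0.0173 < α = 0.05, reject H0; the data support H1.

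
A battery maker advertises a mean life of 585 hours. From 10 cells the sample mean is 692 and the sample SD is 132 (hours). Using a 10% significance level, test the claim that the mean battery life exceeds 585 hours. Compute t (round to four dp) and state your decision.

t = 2.5634; reject H0

H0: μ = 585; H1: μ > 585 (one-sample t-test, right-tailed).
t = (x̄ − μ₀)/(s/√n) = (692 − 585)/(132/√10) = 2.5634
df = n − 1 = 9
p-value = P(T ≥ 2.5634) ≈ 0.015
Since p ≈ 0.015 < α = 0.1, reject H0; the data support H1.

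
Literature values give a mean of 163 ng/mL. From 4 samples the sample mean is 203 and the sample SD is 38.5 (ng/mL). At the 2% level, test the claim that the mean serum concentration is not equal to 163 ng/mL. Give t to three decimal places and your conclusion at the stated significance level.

H0: μ = 163; H1: μ ≠ 163 (one-sample t-test, two-sided).
t = (x̄ − μ₀)/(s/√n) = (203 − 163)/(38.5/√4) = 2.078
df = n − 1 = 3
Two-sided p-value ≈ 0.1293
Since p ≈ 0.1293 > α = 0.02, fail to reject H0; the evidence is not statistically significant.

t = 2.078; fail to reject H0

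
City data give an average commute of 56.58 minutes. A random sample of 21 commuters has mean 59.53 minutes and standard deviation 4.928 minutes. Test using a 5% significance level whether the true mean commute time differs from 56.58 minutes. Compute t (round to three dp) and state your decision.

t = 2.743; reject H0

H0: μ = 56.58; H1: μ ≠ 56.58 (one-sample t-test, two-sided).
t = (x̄ − μ₀)/(s/√n) = (59.53 − 56.58)/(4.928/√21) = 2.743
df = n − 1 = 20
Two-sided p-value ≈ 0.013
Since p ≈ 0.013 < α = 0.05, reject H0; the evidence is statistically significant.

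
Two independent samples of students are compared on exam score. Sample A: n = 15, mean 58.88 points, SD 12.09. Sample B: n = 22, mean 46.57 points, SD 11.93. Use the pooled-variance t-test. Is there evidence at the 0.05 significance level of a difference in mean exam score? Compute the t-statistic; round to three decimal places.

Let group 1 = sample A, group 2 = sample B. H0: μ_1 = μ_2; H1: μ_1 ≠ μ_2 (two-sample pooled-variance t-test, two-sided).
s_p² = [(15−1)·12.09² + (22−1)·11.93²]/(15+22−2) = 143.862
t = (58.88 − 46.57)/√[143.862·(1/15 + 1/22)] = 3.065
df = n₁ + n₂ − 2 = 35
Two-sided p-value ≈ 0.004
Since p ≈ 0.004 < α = 0.05, reject H0; the evidence is statistically significant.

3.065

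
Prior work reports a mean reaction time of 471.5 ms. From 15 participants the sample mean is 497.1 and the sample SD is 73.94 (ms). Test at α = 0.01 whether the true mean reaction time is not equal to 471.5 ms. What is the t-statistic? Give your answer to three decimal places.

1.341

H0: μ = 471.5; H1: μ ≠ 471.5 (one-sample t-test, two-sided).
t = (x̄ − μ₀)/(s/√n) = (497.1 − 471.5)/(73.94/√15) = 1.341
df = n − 1 = 14
Two-sided p-value ≈ 0.201
Since p ≈ 0.201 > α = 0.01, fail to reject H0; the evidence is not statistically significant.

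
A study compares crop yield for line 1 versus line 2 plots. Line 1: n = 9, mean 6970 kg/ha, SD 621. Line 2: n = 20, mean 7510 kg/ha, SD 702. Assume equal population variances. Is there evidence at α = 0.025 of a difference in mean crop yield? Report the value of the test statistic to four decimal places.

-1.9813

Let group 1 = line 1, group 2 = line 2. H0: μ_1 = μ_2; H1: μ_1 ≠ μ_2 (two-sample pooled-variance t-test, two-sided).
s_p² = [(9−1)·621² + (20−1)·702²]/(9+20−2) = 461052
t = (6970 − 7510)/√[461052·(1/9 + 1/20)] = -1.9813
df = n₁ + n₂ − 2 = 27
Two-sided p-value ≈ 0.058
Since p ≈ 0.058 > α = 0.025, fail to reject H0; the evidence is not statistically significant.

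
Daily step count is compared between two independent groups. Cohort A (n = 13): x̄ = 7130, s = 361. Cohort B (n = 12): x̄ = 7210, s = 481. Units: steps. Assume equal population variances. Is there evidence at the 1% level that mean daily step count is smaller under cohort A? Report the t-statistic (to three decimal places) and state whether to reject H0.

Let group 1 = cohort A, group 2 = cohort B. H0: μ_1 = μ_2; H1: μ_1 < μ_2 (two-sample pooled-variance t-test, left-tailed).
s_p² = [(13−1)·361² + (12−1)·481²]/(13+12−2) = 178644
t = (7130 − 7210)/√[178644·(1/13 + 1/12)] = -0.473
df = n₁ + n₂ − 2 = 23
p-value = P(T ≤ -0.473) ≈ 0.320
Since p ≈ 0.320 > α = 0.01, fail to reject H0; the evidence is not statistically significant.

t = -0.473; fail to reject H0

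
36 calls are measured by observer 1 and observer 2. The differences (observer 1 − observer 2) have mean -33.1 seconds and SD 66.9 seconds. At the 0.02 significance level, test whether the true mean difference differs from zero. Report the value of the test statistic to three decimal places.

-2.969

H0: μ_d = 0; H1: μ_d ≠ 0 (paired t-test on the differences, two-sided).
t = d̄/(s_d/√n) = -33.1/(66.9/√36) = -2.969
df = n − 1 = 35
Two-sided p-value ≈ 0.0054
Since p ≈ 0.0054 < α = 0.02, reject H0; the data support H1.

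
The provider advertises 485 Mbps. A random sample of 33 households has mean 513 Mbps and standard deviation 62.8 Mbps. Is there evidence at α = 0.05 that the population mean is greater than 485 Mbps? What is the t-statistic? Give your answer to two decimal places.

2.56

H0: μ = 485; H1: μ > 485 (one-sample t-test, right-tailed).
t = (x̄ − μ₀)/(s/√n) = (513 − 485)/(62.8/√33) = 2.56
df = n − 1 = 32
p-value = P(T ≥ 2.56) ≈ 0.0077
Since p ≈ 0.0077 < α = 0.05, reject H0; the evidence is statistically significant.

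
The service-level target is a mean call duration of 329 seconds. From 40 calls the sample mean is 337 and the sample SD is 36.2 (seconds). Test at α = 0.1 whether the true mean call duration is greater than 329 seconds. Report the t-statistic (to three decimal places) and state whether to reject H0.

t = 1.398; reject H0

H0: μ = 329; H1: μ > 329 (one-sample t-test, right-tailed).
t = (x̄ − μ₀)/(s/√n) = (337 − 329)/(36.2/√40) = 1.398
df = n − 1 = 39
p-value = P(T ≥ 1.398) ≈ 0.085
Since p ≈ 0.085 < α = 0.1, reject H0; the data support H1.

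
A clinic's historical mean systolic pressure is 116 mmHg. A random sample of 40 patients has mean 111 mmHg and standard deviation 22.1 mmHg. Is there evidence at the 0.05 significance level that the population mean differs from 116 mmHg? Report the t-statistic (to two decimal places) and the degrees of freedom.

H0: μ = 116; H1: μ ≠ 116 (one-sample t-test, two-sided).
t = (x̄ − μ₀)/(s/√n) = (111 − 116)/(22.1/√40) = -1.43
df = n − 1 = 39
Two-sided p-value ≈ 0.160
Since p ≈ 0.160 > α = 0.05, fail to reject H0; the data do not provide sufficient evidence against H0.

t = -1.43, df = 39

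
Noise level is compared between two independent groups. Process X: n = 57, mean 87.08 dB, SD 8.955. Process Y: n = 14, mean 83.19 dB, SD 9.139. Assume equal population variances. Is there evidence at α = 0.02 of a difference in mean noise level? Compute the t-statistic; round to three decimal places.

1.451

Let group 1 = process X, group 2 = process Y. H0: μ_1 = μ_2; H1: μ_1 ≠ μ_2 (two-sample pooled-variance t-test, two-sided).
s_p² = [(57−1)·8.955² + (14−1)·9.139²]/(57+14−2) = 80.8193
t = (87.08 − 83.19)/√[80.8193·(1/57 + 1/14)] = 1.451
df = n₁ + n₂ − 2 = 69
Two-sided p-value ≈ 0.151
Since p ≈ 0.151 > α = 0.02, fail to reject H0; the data do not provide sufficient evidence against H0.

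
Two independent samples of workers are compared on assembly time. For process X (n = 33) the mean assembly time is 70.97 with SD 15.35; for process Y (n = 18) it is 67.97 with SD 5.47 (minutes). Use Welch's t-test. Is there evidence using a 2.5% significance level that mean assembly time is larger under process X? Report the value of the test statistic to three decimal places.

1.011

Let group 1 = process X, group 2 = process Y. H0: μ_1 = μ_2; H1: μ_1 > μ_2 (Welch's two-sample t-test, right-tailed).
t = (x̄_1 − x̄_2)/√(s_1²/n_1 + s_2²/n_2) = (70.97 − 67.97)/√(15.35²/33 + 5.47²/18) = 1.011
Welch–Satterthwaite df ≈ 44.13
p-value = P(T ≥ 1.011) ≈ 0.159
Since p ≈ 0.159 > α = 0.025, fail to reject H0; the evidence is not statistically significant.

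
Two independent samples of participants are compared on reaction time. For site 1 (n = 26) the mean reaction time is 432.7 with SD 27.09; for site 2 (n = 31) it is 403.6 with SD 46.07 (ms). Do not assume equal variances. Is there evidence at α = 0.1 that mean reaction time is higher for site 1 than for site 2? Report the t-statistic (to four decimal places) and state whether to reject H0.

Let group 1 = site 1, group 2 = site 2. H0: μ_1 = μ_2; H1: μ_1 > μ_2 (Welch's two-sample t-test, right-tailed).
t = (x̄_1 − x̄_2)/√(s_1²/n_1 + s_2²/n_2) = (432.7 − 403.6)/√(27.09²/26 + 46.07²/31) = 2.9594
Welch–Satterthwaite df ≈ 49.70
p-value = P(T ≥ 2.9594) ≈ 0.002
Since p ≈ 0.002 < α = 0.1, reject H0; the evidence is statistically significant.

t = 2.9594; reject H0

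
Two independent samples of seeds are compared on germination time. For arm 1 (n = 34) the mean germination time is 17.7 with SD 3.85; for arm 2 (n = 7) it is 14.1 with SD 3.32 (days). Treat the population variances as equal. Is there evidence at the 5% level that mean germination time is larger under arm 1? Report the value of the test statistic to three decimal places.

Let group 1 = arm 1, group 2 = arm 2. H0: μ_1 = μ_2; H1: μ_1 > μ_2 (two-sample pooled-variance t-test, right-tailed).
s_p² = [(34−1)·3.85² + (7−1)·3.32²]/(34+7−2) = 14.2379
t = (17.7 − 14.1)/√[14.2379·(1/34 + 1/7)] = 2.299
df = n₁ + n₂ − 2 = 39
p-value = P(T ≥ 2.299) ≈ 0.013
Since p ≈ 0.013 < α = 0.05, reject H0; the evidence is statistically significant.

2.299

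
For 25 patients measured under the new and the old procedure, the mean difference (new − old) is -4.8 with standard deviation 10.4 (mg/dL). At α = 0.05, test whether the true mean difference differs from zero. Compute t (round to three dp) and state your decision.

H0: μ_d = 0; H1: μ_d ≠ 0 (paired t-test on the differences, two-sided).
t = d̄/(s_d/√n) = -4.8/(10.4/√25) = -2.308
df = n − 1 = 24
Two-sided p-value ≈ 0.0299
Since p ≈ 0.0299 < α = 0.05, reject H0; the evidence is statistically significant.

t = -2.308; reject H0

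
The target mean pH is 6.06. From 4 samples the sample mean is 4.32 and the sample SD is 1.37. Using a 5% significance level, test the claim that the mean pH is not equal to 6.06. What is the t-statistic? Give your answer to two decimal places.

-2.54

H0: μ = 6.06; H1: μ ≠ 6.06 (one-sample t-test, two-sided).
t = (x̄ − μ₀)/(s/√n) = (4.32 − 6.06)/(1.37/√4) = -2.54
df = n − 1 = 3
Two-sided p-value ≈ 0.0847
Since p ≈ 0.0847 > α = 0.05, fail to reject H0; the data do not provide sufficient evidence against H0.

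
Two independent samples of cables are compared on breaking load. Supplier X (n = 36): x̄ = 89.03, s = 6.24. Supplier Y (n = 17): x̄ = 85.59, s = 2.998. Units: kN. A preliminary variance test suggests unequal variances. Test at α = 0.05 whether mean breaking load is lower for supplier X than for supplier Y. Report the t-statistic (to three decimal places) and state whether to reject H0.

t = 2.711; fail to reject H0

Let group 1 = supplier X, group 2 = supplier Y. H0: μ_1 = μ_2; H1: μ_1 < μ_2 (Welch's two-sample t-test, left-tailed).
t = (x̄_1 − x̄_2)/√(s_1²/n_1 + s_2²/n_2) = (89.03 − 85.59)/√(6.24²/36 + 2.998²/17) = 2.711
Welch–Satterthwaite df ≈ 50.95
p-value = P(T ≤ 2.711) ≈ 0.9954
Since p ≈ 0.9954 > α = 0.05, fail to reject H0; the data do not provide sufficient evidence against H0.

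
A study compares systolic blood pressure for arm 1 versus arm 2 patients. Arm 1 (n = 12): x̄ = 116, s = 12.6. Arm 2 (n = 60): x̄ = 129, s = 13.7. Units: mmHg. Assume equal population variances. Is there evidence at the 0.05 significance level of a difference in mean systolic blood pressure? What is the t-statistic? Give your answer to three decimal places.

-3.038

Let group 1 = arm 1, group 2 = arm 2. H0: μ_1 = μ_2; H1: μ_1 ≠ μ_2 (two-sample pooled-variance t-test, two-sided).
s_p² = [(12−1)·12.6² + (60−1)·13.7²]/(12+60−2) = 183.144
t = (116 − 129)/√[183.144·(1/12 + 1/60)] = -3.038
df = n₁ + n₂ − 2 = 70
Two-sided p-value ≈ 0.003
Since p ≈ 0.003 < α = 0.05, reject H0; the data support H1.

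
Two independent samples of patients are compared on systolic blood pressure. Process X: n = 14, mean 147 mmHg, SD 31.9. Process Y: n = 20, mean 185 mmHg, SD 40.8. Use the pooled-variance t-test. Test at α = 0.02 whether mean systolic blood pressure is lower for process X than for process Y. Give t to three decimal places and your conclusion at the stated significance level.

t = -2.913; reject H0

Let group 1 = process X, group 2 = process Y. H0: μ_1 = μ_2; H1: μ_1 < μ_2 (two-sample pooled-variance t-test, left-tailed).
s_p² = [(14−1)·31.9² + (20−1)·40.8²]/(14+20−2) = 1401.78
t = (147 − 185)/√[1401.78·(1/14 + 1/20)] = -2.913
df = n₁ + n₂ − 2 = 32
p-value = P(T ≤ -2.913) ≈ 0.003
Since p ≈ 0.003 < α = 0.02, reject H0; the data support H1.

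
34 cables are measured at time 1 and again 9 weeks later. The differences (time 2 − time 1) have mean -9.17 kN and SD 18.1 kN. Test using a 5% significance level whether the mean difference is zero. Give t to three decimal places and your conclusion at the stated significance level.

t = -2.954; reject H0

H0: μ_d = 0; H1: μ_d ≠ 0 (paired t-test on the differences, two-sided).
t = d̄/(s_d/√n) = -9.17/(18.1/√34) = -2.954
df = n − 1 = 33
Two-sided p-value ≈ 0.006
Since p ≈ 0.006 < α = 0.05, reject H0; the data support H1.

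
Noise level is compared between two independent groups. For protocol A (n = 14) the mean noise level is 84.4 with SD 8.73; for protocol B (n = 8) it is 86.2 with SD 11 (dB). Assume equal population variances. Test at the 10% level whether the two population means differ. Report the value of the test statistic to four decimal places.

Let group 1 = protocol A, group 2 = protocol B. H0: μ_1 = μ_2; H1: μ_1 ≠ μ_2 (two-sample pooled-variance t-test, two-sided).
s_p² = [(14−1)·8.73² + (8−1)·11²]/(14+8−2) = 91.8884
t = (84.4 − 86.2)/√[91.8884·(1/14 + 1/8)] = -0.4237
df = n₁ + n₂ − 2 = 20
Two-sided p-value ≈ 0.676
Since p ≈ 0.676 > α = 0.1, fail to reject H0; the evidence is not statistically significant.

-0.4237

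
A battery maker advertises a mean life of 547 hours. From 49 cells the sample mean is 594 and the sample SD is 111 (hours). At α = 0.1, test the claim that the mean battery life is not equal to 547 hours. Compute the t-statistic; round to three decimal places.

H0: μ = 547; H1: μ ≠ 547 (one-sample t-test, two-sided).
t = (x̄ − μ₀)/(s/√n) = (594 − 547)/(111/√49) = 2.964
df = n − 1 = 48
Two-sided p-value ≈ 0.0047
Since p ≈ 0.0047 < α = 0.1, reject H0; the evidence is statistically significant.

2.964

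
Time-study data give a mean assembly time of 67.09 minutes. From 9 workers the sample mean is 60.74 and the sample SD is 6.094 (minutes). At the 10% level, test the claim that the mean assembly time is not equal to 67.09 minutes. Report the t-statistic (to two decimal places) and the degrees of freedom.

t = -3.13, df = 8

H0: μ = 67.09; H1: μ ≠ 67.09 (one-sample t-test, two-sided).
t = (x̄ − μ₀)/(s/√n) = (60.74 − 67.09)/(6.094/√9) = -3.13
df = n − 1 = 8
Two-sided p-value ≈ 0.014
Since p ≈ 0.014 < α = 0.1, reject H0; the evidence is statistically significant.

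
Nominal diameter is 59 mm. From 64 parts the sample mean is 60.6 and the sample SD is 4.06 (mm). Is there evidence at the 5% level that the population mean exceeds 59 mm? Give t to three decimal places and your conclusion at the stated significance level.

t = 3.153; reject H0

H0: μ = 59; H1: μ > 59 (one-sample t-test, right-tailed).
t = (x̄ − μ₀)/(s/√n) = (60.6 − 59)/(4.06/√64) = 3.153
df = n − 1 = 63
p-value = P(T ≥ 3.153) ≈ 0.0012
Since p ≈ 0.0012 < α = 0.05, reject H0; the evidence is statistically significant.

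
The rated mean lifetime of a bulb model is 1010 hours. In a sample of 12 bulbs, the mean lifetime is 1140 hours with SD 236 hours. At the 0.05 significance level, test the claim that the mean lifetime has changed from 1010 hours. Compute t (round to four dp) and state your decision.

t = 1.9082; fail to reject H0

H0: μ = 1010; H1: μ ≠ 1010 (one-sample t-test, two-sided).
t = (x̄ − μ₀)/(s/√n) = (1140 − 1010)/(236/√12) = 1.9082
df = n − 1 = 11
Two-sided p-value ≈ 0.083
Since p ≈ 0.083 > α = 0.05, fail to reject H0; the evidence is not statistically significant.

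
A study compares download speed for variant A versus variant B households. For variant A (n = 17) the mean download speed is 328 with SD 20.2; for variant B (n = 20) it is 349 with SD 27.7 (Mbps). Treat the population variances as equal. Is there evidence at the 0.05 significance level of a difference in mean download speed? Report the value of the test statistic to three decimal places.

-2.592

Let group 1 = variant A, group 2 = variant B. H0: μ_1 = μ_2; H1: μ_1 ≠ μ_2 (two-sample pooled-variance t-test, two-sided).
s_p² = [(17−1)·20.2² + (20−1)·27.7²]/(17+20−2) = 603.061
t = (328 − 349)/√[603.061·(1/17 + 1/20)] = -2.592
df = n₁ + n₂ − 2 = 35
Two-sided p-value ≈ 0.0138
Since p ≈ 0.0138 < α = 0.05, reject H0; the data support H1.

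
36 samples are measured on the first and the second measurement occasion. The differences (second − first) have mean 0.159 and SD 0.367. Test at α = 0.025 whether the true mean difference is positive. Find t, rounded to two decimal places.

H0: μ_d = 0; H1: μ_d > 0 (paired t-test on the differences, right-tailed).
t = d̄/(s_d/√n) = 0.159/(0.367/√36) = 2.60
df = n − 1 = 35
p-value = P(T ≥ 2.60) ≈ 0.0068
Since p ≈ 0.0068 < α = 0.025, reject H0; the evidence is statistically significant.

2.60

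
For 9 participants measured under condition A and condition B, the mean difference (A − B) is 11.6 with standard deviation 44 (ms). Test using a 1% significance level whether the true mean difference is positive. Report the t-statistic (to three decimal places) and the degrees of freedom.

H0: μ_d = 0; H1: μ_d > 0 (paired t-test on the differences, right-tailed).
t = d̄/(s_d/√n) = 11.6/(44/√9) = 0.791
df = n − 1 = 8
p-value = P(T ≥ 0.791) ≈ 0.226
Since p ≈ 0.226 > α = 0.01, fail to reject H0; the evidence is not statistically significant.

t = 0.791, df = 8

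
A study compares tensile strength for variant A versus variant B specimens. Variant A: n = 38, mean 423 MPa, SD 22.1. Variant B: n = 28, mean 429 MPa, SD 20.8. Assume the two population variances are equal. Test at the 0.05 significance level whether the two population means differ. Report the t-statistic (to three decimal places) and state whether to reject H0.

Let group 1 = variant A, group 2 = variant B. H0: μ_1 = μ_2; H1: μ_1 ≠ μ_2 (two-sample pooled-variance t-test, two-sided).
s_p² = [(38−1)·22.1² + (28−1)·20.8²]/(38+28−2) = 464.882
t = (423 − 429)/√[464.882·(1/38 + 1/28)] = -1.117
df = n₁ + n₂ − 2 = 64
Two-sided p-value ≈ 0.268
Since p ≈ 0.268 > α = 0.05, fail to reject H0; the evidence is not statistically significant.

t = -1.117; fail to reject H0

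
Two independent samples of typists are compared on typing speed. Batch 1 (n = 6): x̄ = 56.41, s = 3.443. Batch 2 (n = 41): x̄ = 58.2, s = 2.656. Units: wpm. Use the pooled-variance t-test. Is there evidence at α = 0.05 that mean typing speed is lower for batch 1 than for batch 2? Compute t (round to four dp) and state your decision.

t = -1.4867; fail to reject H0

Let group 1 = batch 1, group 2 = batch 2. H0: μ_1 = μ_2; H1: μ_1 < μ_2 (two-sample pooled-variance t-test, left-tailed).
s_p² = [(6−1)·3.443² + (41−1)·2.656²]/(6+41−2) = 7.58766
t = (56.41 − 58.2)/√[7.58766·(1/6 + 1/41)] = -1.4867
df = n₁ + n₂ − 2 = 45
p-value = P(T ≤ -1.4867) ≈ 0.072
Since p ≈ 0.072 > α = 0.05, fail to reject H0; the data do not provide sufficient evidence against H0.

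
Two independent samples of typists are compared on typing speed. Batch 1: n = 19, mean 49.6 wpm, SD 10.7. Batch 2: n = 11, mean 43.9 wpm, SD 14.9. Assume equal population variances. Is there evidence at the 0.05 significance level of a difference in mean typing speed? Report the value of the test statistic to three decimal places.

1.217

Let group 1 = batch 1, group 2 = batch 2. H0: μ_1 = μ_2; H1: μ_1 ≠ μ_2 (two-sample pooled-variance t-test, two-sided).
s_p² = [(19−1)·10.7² + (11−1)·14.9²]/(19+11−2) = 152.89
t = (49.6 − 43.9)/√[152.89·(1/19 + 1/11)] = 1.217
df = n₁ + n₂ − 2 = 28
Two-sided p-value ≈ 0.2339
Since p ≈ 0.2339 > α = 0.05, fail to reject H0; the data do not provide sufficient evidence against H0.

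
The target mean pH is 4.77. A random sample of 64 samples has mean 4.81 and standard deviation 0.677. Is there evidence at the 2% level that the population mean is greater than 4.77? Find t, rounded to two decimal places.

0.47

H0: μ = 4.77; H1: μ > 4.77 (one-sample t-test, right-tailed).
t = (x̄ − μ₀)/(s/√n) = (4.81 − 4.77)/(0.677/√64) = 0.47
df = n − 1 = 63
p-value = P(T ≥ 0.47) ≈ 0.3190
Since p ≈ 0.3190 > α = 0.02, fail to reject H0; the evidence is not statistically significant.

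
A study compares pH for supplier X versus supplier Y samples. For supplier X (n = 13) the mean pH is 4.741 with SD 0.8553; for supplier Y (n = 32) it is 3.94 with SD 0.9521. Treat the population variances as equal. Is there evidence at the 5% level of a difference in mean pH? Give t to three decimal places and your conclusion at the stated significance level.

t = 2.630; reject H0

Let group 1 = supplier X, group 2 = supplier Y. H0: μ_1 = μ_2; H1: μ_1 ≠ μ_2 (two-sample pooled-variance t-test, two-sided).
s_p² = [(13−1)·0.8553² + (32−1)·0.9521²]/(13+32−2) = 0.857669
t = (4.741 − 3.94)/√[0.857669·(1/13 + 1/32)] = 2.630
df = n₁ + n₂ − 2 = 43
Two-sided p-value ≈ 0.0118
Since p ≈ 0.0118 < α = 0.05, reject H0; the data support H1.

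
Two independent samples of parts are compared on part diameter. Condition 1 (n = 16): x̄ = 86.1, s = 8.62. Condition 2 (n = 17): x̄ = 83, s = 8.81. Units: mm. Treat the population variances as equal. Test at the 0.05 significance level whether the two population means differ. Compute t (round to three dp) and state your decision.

t = 1.021; fail to reject H0

Let group 1 = condition 1, group 2 = condition 2. H0: μ_1 = μ_2; H1: μ_1 ≠ μ_2 (two-sample pooled-variance t-test, two-sided).
s_p² = [(16−1)·8.62² + (17−1)·8.81²]/(16+17−2) = 76.0137
t = (86.1 − 83)/√[76.0137·(1/16 + 1/17)] = 1.021
df = n₁ + n₂ − 2 = 31
Two-sided p-value ≈ 0.3152
Since p ≈ 0.3152 > α = 0.05, fail to reject H0; the data do not provide sufficient evidence against H0.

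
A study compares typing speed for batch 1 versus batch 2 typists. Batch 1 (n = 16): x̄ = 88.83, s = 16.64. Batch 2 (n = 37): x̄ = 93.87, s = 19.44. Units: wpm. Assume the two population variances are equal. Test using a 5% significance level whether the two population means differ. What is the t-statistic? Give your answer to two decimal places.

-0.90

Let group 1 = batch 1, group 2 = batch 2. H0: μ_1 = μ_2; H1: μ_1 ≠ μ_2 (two-sample pooled-variance t-test, two-sided).
s_p² = [(16−1)·16.64² + (37−1)·19.44²]/(16+37−2) = 348.201
t = (88.83 − 93.87)/√[348.201·(1/16 + 1/37)] = -0.90
df = n₁ + n₂ − 2 = 51
Two-sided p-value ≈ 0.371
Since p ≈ 0.371 > α = 0.05, fail to reject H0; the data do not provide sufficient evidence against H0.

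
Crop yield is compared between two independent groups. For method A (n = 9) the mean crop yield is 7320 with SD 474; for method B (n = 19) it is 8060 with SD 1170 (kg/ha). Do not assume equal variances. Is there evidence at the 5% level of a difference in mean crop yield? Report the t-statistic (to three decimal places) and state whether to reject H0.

Let group 1 = method A, group 2 = method B. H0: μ_1 = μ_2; H1: μ_1 ≠ μ_2 (Welch's two-sample t-test, two-sided).
t = (x̄_1 − x̄_2)/√(s_1²/n_1 + s_2²/n_2) = (7320 − 8060)/√(474²/9 + 1170²/19) = -2.376
Welch–Satterthwaite df ≈ 25.69
Two-sided p-value ≈ 0.025
Since p ≈ 0.025 < α = 0.05, reject H0; the evidence is statistically significant.

t = -2.376; reject H0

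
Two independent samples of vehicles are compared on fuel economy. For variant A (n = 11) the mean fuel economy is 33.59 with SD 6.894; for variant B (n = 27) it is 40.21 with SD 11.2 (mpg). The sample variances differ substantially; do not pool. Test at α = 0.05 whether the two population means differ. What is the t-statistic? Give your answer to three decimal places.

Let group 1 = variant A, group 2 = variant B. H0: μ_1 = μ_2; H1: μ_1 ≠ μ_2 (Welch's two-sample t-test, two-sided).
t = (x̄_1 − x̄_2)/√(s_1²/n_1 + s_2²/n_2) = (33.59 − 40.21)/√(6.894²/11 + 11.2²/27) = -2.211
Welch–Satterthwaite df ≈ 29.81
Two-sided p-value ≈ 0.0349
Since p ≈ 0.0349 < α = 0.05, reject H0; the data support H1.

-2.211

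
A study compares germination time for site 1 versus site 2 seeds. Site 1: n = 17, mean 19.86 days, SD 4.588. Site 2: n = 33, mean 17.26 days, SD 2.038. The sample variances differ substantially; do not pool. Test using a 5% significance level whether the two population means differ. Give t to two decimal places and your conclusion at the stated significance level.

Let group 1 = site 1, group 2 = site 2. H0: μ_1 = μ_2; H1: μ_1 ≠ μ_2 (Welch's two-sample t-test, two-sided).
t = (x̄_1 − x̄_2)/√(s_1²/n_1 + s_2²/n_2) = (19.86 − 17.26)/√(4.588²/17 + 2.038²/33) = 2.23
Welch–Satterthwaite df ≈ 19.32
Two-sided p-value ≈ 0.038
Since p ≈ 0.038 < α = 0.05, reject H0; the data support H1.

t = 2.23; reject H0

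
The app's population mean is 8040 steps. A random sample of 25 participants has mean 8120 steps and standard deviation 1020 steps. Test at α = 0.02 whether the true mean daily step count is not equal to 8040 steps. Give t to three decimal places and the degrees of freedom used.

t = 0.392, df = 24

H0: μ = 8040; H1: μ ≠ 8040 (one-sample t-test, two-sided).
t = (x̄ − μ₀)/(s/√n) = (8120 − 8040)/(1020/√25) = 0.392
df = n − 1 = 24
Two-sided p-value ≈ 0.6984
Since p ≈ 0.6984 > α = 0.02, fail to reject H0; the evidence is not statistically significant.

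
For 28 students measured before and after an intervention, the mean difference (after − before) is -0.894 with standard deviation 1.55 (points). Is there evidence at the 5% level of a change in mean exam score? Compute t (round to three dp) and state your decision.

H0: μ_d = 0; H1: μ_d ≠ 0 (paired t-test on the differences, two-sided).
t = d̄/(s_d/√n) = -0.894/(1.55/√28) = -3.052
df = n − 1 = 27
Two-sided p-value ≈ 0.005
Since p ≈ 0.005 < α = 0.05, reject H0; the data support H1.

t = -3.052; reject H0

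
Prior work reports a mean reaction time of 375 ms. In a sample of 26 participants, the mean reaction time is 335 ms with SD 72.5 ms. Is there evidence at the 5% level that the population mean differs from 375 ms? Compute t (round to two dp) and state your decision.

t = -2.81; reject H0

H0: μ = 375; H1: μ ≠ 375 (one-sample t-test, two-sided).
t = (x̄ − μ₀)/(s/√n) = (335 − 375)/(72.5/√26) = -2.81
df = n − 1 = 25
Two-sided p-value ≈ 0.009
Since p ≈ 0.009 < α = 0.05, reject H0; the evidence is statistically significant.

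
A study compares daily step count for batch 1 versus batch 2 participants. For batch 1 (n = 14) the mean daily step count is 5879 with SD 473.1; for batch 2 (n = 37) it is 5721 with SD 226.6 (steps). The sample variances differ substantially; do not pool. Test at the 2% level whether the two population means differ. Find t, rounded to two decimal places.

Let group 1 = batch 1, group 2 = batch 2. H0: μ_1 = μ_2; H1: μ_1 ≠ μ_2 (Welch's two-sample t-test, two-sided).
t = (x̄_1 − x̄_2)/√(s_1²/n_1 + s_2²/n_2) = (5879 − 5721)/√(473.1²/14 + 226.6²/37) = 1.20
Welch–Satterthwaite df ≈ 15.31
Two-sided p-value ≈ 0.249
Since p ≈ 0.249 > α = 0.02, fail to reject H0; the evidence is not statistically significant.

1.20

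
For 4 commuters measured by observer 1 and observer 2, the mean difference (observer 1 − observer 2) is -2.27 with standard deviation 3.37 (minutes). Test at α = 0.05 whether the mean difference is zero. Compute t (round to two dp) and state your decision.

t = -1.35; fail to reject H0

H0: μ_d = 0; H1: μ_d ≠ 0 (paired t-test on the differences, two-sided).
t = d̄/(s_d/√n) = -2.27/(3.37/√4) = -1.35
df = n − 1 = 3
Two-sided p-value ≈ 0.2706
Since p ≈ 0.2706 > α = 0.05, fail to reject H0; the evidence is not statistically significant.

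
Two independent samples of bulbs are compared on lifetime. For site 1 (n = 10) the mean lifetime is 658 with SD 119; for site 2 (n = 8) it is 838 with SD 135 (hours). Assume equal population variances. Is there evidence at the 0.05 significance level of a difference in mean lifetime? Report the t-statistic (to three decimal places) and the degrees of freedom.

t = -3.006, df = 16

Let group 1 = site 1, group 2 = site 2. H0: μ_1 = μ_2; H1: μ_1 ≠ μ_2 (two-sample pooled-variance t-test, two-sided).
s_p² = [(10−1)·119² + (8−1)·135²]/(10+8−2) = 15939
t = (658 − 838)/√[15939·(1/10 + 1/8)] = -3.006
df = n₁ + n₂ − 2 = 16
Two-sided p-value ≈ 0.008
Since p ≈ 0.008 < α = 0.05, reject H0; the evidence is statistically significant.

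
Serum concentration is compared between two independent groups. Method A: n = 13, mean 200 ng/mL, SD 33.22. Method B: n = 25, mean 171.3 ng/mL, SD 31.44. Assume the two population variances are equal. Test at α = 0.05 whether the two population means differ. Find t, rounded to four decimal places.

2.6193

Let group 1 = method A, group 2 = method B. H0: μ_1 = μ_2; H1: μ_1 ≠ μ_2 (two-sample pooled-variance t-test, two-sided).
s_p² = [(13−1)·33.22² + (25−1)·31.44²]/(13+25−2) = 1026.84
t = (200 − 171.3)/√[1026.84·(1/13 + 1/25)] = 2.6193
df = n₁ + n₂ − 2 = 36
Two-sided p-value ≈ 0.0128
Since p ≈ 0.0128 < α = 0.05, reject H0; the data support H1.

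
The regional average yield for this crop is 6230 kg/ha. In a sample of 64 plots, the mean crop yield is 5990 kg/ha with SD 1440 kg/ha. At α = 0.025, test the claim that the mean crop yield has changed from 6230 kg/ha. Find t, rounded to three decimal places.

H0: μ = 6230; H1: μ ≠ 6230 (one-sample t-test, two-sided).
t = (x̄ − μ₀)/(s/√n) = (5990 − 6230)/(1440/√64) = -1.333
df = n − 1 = 63
Two-sided p-value ≈ 0.187
Since p ≈ 0.187 > α = 0.025, fail to reject H0; the evidence is not statistically significant.

-1.333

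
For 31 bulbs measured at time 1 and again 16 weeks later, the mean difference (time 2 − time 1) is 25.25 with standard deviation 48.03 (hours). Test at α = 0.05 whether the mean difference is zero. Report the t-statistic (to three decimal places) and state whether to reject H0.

t = 2.927; reject H0

H0: μ_d = 0; H1: μ_d ≠ 0 (paired t-test on the differences, two-sided).
t = d̄/(s_d/√n) = 25.25/(48.03/√31) = 2.927
df = n − 1 = 30
Two-sided p-value ≈ 0.0065
Since p ≈ 0.0065 < α = 0.05, reject H0; the data support H1.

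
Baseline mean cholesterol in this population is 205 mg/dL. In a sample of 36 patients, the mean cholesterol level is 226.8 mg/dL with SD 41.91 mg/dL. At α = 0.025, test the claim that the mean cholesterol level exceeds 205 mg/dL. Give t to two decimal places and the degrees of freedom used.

H0: μ = 205; H1: μ > 205 (one-sample t-test, right-tailed).
t = (x̄ − μ₀)/(s/√n) = (226.8 − 205)/(41.91/√36) = 3.12
df = n − 1 = 35
p-value = P(T ≥ 3.12) ≈ 0.002
Since p ≈ 0.002 < α = 0.025, reject H0; the data support H1.

t = 3.12, df = 35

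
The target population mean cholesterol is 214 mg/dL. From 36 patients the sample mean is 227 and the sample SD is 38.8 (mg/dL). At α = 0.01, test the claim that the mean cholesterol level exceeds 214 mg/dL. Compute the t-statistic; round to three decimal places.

2.010

H0: μ = 214; H1: μ > 214 (one-sample t-test, right-tailed).
t = (x̄ − μ₀)/(s/√n) = (227 − 214)/(38.8/√36) = 2.010
df = n − 1 = 35
p-value = P(T ≥ 2.010) ≈ 0.0261
Since p ≈ 0.0261 > α = 0.01, fail to reject H0; the evidence is not statistically significant.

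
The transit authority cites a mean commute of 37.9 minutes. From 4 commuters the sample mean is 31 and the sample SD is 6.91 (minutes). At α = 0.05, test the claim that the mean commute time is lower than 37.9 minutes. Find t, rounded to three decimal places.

-1.997

H0: μ = 37.9; H1: μ < 37.9 (one-sample t-test, left-tailed).
t = (x̄ − μ₀)/(s/√n) = (31 − 37.9)/(6.91/√4) = -1.997
df = n − 1 = 3
p-value = P(T ≤ -1.997) ≈ 0.070
Since p ≈ 0.070 > α = 0.05, fail to reject H0; the evidence is not statistically significant.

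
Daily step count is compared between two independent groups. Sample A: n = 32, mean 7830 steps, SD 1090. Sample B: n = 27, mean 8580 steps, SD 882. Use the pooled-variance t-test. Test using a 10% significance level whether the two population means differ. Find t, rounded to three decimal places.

-2.869

Let group 1 = sample A, group 2 = sample B. H0: μ_1 = μ_2; H1: μ_1 ≠ μ_2 (two-sample pooled-variance t-test, two-sided).
s_p² = [(32−1)·1090² + (27−1)·882²]/(32+27−2) = 1001000
t = (7830 − 8580)/√[1001000·(1/32 + 1/27)] = -2.869
df = n₁ + n₂ − 2 = 57
Two-sided p-value ≈ 0.0058
Since p ≈ 0.0058 < α = 0.1, reject H0; the data support H1.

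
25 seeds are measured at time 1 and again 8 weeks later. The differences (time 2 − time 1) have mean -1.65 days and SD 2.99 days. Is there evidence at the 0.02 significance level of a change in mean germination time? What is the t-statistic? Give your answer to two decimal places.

-2.76

H0: μ_d = 0; H1: μ_d ≠ 0 (paired t-test on the differences, two-sided).
t = d̄/(s_d/√n) = -1.65/(2.99/√25) = -2.76
df = n − 1 = 24
Two-sided p-value ≈ 0.011
Since p ≈ 0.011 < α = 0.02, reject H0; the evidence is statistically significant.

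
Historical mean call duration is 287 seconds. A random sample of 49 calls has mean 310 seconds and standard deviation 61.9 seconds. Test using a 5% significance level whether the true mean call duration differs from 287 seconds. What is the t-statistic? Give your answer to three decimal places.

2.601

H0: μ = 287; H1: μ ≠ 287 (one-sample t-test, two-sided).
t = (x̄ − μ₀)/(s/√n) = (310 − 287)/(61.9/√49) = 2.601
df = n − 1 = 48
Two-sided p-value ≈ 0.012
Since p ≈ 0.012 < α = 0.05, reject H0; the evidence is statistically significant.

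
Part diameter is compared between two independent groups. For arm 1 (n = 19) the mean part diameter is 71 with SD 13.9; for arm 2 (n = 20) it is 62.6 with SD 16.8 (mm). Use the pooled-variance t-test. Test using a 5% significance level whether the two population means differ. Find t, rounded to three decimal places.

1.696

Let group 1 = arm 1, group 2 = arm 2. H0: μ_1 = μ_2; H1: μ_1 ≠ μ_2 (two-sample pooled-variance t-test, two-sided).
s_p² = [(19−1)·13.9² + (20−1)·16.8²]/(19+20−2) = 238.928
t = (71 − 62.6)/√[238.928·(1/19 + 1/20)] = 1.696
df = n₁ + n₂ − 2 = 37
Two-sided p-value ≈ 0.0982
Since p ≈ 0.0982 > α = 0.05, fail to reject H0; the data do not provide sufficient evidence against H0.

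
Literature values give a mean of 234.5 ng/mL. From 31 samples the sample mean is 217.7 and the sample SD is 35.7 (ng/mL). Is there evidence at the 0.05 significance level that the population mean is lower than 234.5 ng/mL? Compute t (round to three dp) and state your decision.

H0: μ = 234.5; H1: μ < 234.5 (one-sample t-test, left-tailed).
t = (x̄ − μ₀)/(s/√n) = (217.7 − 234.5)/(35.7/√31) = -2.620
df = n − 1 = 30
p-value = P(T ≤ -2.620) ≈ 0.007
Since p ≈ 0.007 < α = 0.05, reject H0; the data support H1.

t = -2.620; reject H0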